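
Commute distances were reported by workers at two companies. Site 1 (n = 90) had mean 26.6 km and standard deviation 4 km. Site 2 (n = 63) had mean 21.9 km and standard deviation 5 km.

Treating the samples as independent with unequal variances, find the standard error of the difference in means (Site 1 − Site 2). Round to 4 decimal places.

SE₁ = s₁/√n₁ = 4/√90 = 0.4216; SE₂ = 5/√63 = 0.6299.
Independent samples, unequal variances: SE_diff = √(SE₁² + SE₂²) = √(0.17774656 + 0.39677401) = 0.7580.

0.7580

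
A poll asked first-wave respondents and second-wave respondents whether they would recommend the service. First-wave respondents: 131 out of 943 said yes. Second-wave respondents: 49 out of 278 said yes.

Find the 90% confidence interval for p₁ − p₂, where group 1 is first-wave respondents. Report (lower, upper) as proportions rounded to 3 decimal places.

Sample proportions: 131/943 = 0.1389, 49/278 = 0.1763.
Each SE is √(p̂(1−p̂)/n): √(0.1389·0.8611/943) = 0.01126 and √(0.1763·0.8237/278) = 0.02286.
SE(p̂₁ − p̂₂) = √(SE₁² + SE₂²) = √(0.0001267876 + 0.0005225796) = 0.02548, since the two samples are independent.
At 90% confidence z* = 1.645; margin = 1.645 × 0.02548 = 0.04191.
The difference is 0.1389 − 0.1763 = -0.0374, so the interval is -0.0374 ± 0.04191 = (-0.079, 0.005).

(-0.079, 0.005)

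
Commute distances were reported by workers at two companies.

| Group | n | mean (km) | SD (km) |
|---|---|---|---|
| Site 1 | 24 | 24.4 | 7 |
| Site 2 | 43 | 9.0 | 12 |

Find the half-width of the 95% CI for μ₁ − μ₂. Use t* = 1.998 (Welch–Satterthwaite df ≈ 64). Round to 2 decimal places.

4.64

Standard errors of each mean: 7/√24 = 1.4289 and 12/√43 = 1.8300.
SE(x̄₁ − x̄₂) = √(1.4289² + 1.8300²) = 2.3218 for independent samples with unequal variances.
With t* = 1.998, the margin is 1.998 × 2.3218 = 4.6390.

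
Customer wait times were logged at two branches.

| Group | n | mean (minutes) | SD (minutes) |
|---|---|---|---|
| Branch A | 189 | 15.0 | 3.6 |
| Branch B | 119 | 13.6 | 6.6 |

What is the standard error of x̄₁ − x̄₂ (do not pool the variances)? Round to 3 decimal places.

0.659

SE₁ = s₁/√n₁ = 3.6/√189 = 0.2619; SE₂ = 6.6/√119 = 0.6050.
Independent samples, unequal variances: SE_diff = √(SE₁² + SE₂²) = √(0.06859161 + 0.366025) = 0.6593.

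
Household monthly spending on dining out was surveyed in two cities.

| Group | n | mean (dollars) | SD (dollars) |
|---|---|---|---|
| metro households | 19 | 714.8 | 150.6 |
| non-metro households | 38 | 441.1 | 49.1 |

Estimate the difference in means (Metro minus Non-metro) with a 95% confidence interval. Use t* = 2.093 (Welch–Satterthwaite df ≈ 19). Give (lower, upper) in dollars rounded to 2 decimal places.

(199.49, 347.91)

Per-group SEs: s₁/√n₁ = 150.6/√19 = 34.5500, s₂/√n₂ = 49.1/√38 = 7.9651.
Unpooled SE of the difference: √(1193.7025 + 63.44281801) = 35.4562.
Margin of error = t* · SE = 2.093 × 35.4562 = 74.2098.
x̄₁ − x̄₂ = 714.8 − 441.1 = 273.7000.
CI: 273.7000 ± 74.2098 = (199.49, 347.91).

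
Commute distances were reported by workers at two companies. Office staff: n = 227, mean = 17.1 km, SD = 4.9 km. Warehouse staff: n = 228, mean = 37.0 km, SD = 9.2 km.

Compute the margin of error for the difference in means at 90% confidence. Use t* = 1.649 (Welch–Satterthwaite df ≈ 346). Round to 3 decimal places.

1.139

Standard errors of each mean: 4.9/√227 = 0.3252 and 9.2/√228 = 0.6093.
SE(x̄₁ − x̄₂) = √(0.3252² + 0.6093²) = 0.6907 for independent samples with unequal variances.
With t* = 1.649, the margin is 1.649 × 0.6907 = 1.1390.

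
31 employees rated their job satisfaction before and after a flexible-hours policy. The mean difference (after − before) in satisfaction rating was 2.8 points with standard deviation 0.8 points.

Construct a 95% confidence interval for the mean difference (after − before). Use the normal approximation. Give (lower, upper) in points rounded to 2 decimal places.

Paired design: SE = s_d/√n = 0.8/√31 = 0.1437.
z* = 1.960; margin of error = 1.960 × 0.1437 = 0.2817.
2.8 ± 0.2817 → (2.52, 3.08).

(2.52, 3.08)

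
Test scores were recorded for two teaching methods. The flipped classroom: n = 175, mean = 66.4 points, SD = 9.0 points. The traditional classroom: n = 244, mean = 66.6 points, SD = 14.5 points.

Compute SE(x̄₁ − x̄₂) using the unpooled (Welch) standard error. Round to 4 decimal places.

1.1509

Standard errors of each mean: 9.0/√175 = 0.6803 and 14.5/√244 = 0.9283.
SE(x̄₁ − x̄₂) = √(0.6803² + 0.9283²) = 1.1509 for independent samples with unequal variances.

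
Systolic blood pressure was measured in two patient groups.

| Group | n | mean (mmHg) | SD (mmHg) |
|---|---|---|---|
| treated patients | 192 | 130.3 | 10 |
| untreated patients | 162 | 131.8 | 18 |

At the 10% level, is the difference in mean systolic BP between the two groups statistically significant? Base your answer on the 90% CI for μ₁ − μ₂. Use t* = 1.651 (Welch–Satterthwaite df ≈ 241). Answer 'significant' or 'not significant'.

SE₁ = s₁/√n₁ = 10/√192 = 0.7217; SE₂ = 18/√162 = 1.4142.
Independent samples, unequal variances: SE_diff = √(SE₁² + SE₂²) = √(0.52085089 + 1.99996164) = 1.5877.
t* = 1.651, so margin of error = 1.651 × 1.5877 = 2.6213.
Difference in means = 130.3 − 131.8 = -1.5000.
-1.5000 ± 2.6213 → (-4.1213, 1.1213).
The interval (-4.1213, 1.1213) contains 0, so the difference is not significant.

not significant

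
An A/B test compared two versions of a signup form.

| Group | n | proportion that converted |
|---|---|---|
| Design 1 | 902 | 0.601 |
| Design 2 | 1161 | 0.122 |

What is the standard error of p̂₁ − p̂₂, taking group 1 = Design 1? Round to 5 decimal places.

0.01892

The two standard errors are √(0.6010×0.3990/902) = 0.01630 and √(0.1220×0.8780/1161) = 0.00961.
Because the samples are independent, SE_diff = √(0.01630² + 0.00961²) = 0.01892.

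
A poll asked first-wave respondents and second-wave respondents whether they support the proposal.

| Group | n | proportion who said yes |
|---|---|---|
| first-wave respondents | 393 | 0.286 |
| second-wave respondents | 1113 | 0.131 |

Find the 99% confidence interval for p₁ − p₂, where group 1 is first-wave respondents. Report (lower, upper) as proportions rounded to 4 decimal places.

Each SE is √(p̂(1−p̂)/n): √(0.2860·0.7140/393) = 0.02279 and √(0.1310·0.8690/1113) = 0.01011.
SE(p̂₁ − p̂₂) = √(SE₁² + SE₂²) = √(0.0005193841 + 0.0001022121) = 0.02493, since the two samples are independent.
At 99% confidence z* = 2.576; margin = 2.576 × 0.02493 = 0.06422.
The difference is 0.2860 − 0.1310 = 0.1550, so the interval is 0.1550 ± 0.06422 = (0.0908, 0.2192).

(0.0908, 0.2192)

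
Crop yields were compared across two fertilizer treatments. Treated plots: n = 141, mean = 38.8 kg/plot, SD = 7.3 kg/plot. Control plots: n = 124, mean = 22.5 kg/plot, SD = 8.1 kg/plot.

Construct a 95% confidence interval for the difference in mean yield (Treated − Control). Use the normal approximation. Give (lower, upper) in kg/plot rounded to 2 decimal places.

Standard errors of each mean: 7.3/√141 = 0.6148 and 8.1/√124 = 0.7274.
SE(x̄₁ − x̄₂) = √(0.6148² + 0.7274²) = 0.9524 for independent samples with unequal variances.
With z* = 1.960, the margin is 1.960 × 0.9524 = 1.8667.
x̄₁ − x̄₂ = 38.8 − 22.5 = 16.3000; the interval is 16.3000 ± 1.8667 = (14.43, 18.17).

(14.43, 18.17)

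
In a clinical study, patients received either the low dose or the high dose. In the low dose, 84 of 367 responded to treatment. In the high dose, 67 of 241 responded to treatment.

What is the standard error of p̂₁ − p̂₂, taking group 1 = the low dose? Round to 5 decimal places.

0.03625

First, p̂₁ = 84/367 = 0.2289; p̂₂ = 67/241 = 0.2780.
The two standard errors are √(0.2289×0.7711/367) = 0.02193 and √(0.2780×0.7220/241) = 0.02886.
Because the samples are independent, SE_diff = √(0.02193² + 0.02886²) = 0.03625.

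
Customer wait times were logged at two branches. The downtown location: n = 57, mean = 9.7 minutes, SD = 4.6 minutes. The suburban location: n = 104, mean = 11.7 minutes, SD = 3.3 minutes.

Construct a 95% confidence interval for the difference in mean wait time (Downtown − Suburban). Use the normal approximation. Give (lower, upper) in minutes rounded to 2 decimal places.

(-3.35, -0.65)

SE₁ = s₁/√n₁ = 4.6/√57 = 0.6093; SE₂ = 3.3/√104 = 0.3236.
Independent samples, unequal variances: SE_diff = √(SE₁² + SE₂²) = √(0.37124649 + 0.10471696) = 0.6899.
z* = 1.960, so margin of error = 1.960 × 0.6899 = 1.3522.
Difference in means = 9.7 − 11.7 = -2.0000.
-2.0000 ± 1.3522 → (-3.35, -0.65).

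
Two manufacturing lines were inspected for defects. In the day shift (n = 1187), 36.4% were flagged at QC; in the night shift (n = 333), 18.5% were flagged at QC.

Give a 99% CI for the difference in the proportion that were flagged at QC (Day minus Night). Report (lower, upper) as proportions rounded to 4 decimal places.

(0.1134, 0.2446)

SE₁ = √(p̂₁(1−p̂₁)/n₁) = √(0.3640·0.6360/1187) = 0.01397; SE₂ = √(0.1850·0.8150/333) = 0.02128.
Independent samples: SE of the difference = √(SE₁² + SE₂²) = √(0.0001951609 + 0.0004528384) = 0.02546.
z* for 99% confidence is 2.576, so the margin of error is 2.576 × 0.02546 = 0.06558.
Point estimate p̂₁ − p̂₂ = 0.3640 − 0.1850 = 0.1790.
0.1790 ± 0.06558 → (0.1134, 0.2446).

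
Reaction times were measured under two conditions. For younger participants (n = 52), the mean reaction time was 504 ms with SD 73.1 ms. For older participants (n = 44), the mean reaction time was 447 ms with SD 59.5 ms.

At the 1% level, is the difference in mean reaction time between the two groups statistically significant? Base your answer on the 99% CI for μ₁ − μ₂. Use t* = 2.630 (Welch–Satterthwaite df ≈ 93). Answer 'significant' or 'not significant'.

significant

Standard errors of each mean: 73.1/√52 = 10.1371 and 59.5/√44 = 8.9700.
SE(x̄₁ − x̄₂) = √(10.1371² + 8.9700²) = 13.5359 for independent samples with unequal variances.
With t* = 2.630, the margin is 2.630 × 13.5359 = 35.5994.
x̄₁ − x̄₂ = 504 − 447 = 57.0000; the interval is 57.0000 ± 35.5994 = (21.4006, 92.5994).
The interval (21.4006, 92.5994) does not contain 0, so the difference is significant.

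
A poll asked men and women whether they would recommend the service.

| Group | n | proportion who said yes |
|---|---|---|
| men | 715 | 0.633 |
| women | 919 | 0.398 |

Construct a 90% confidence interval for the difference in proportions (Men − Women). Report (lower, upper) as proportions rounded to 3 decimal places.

Each SE is √(p̂(1−p̂)/n): √(0.6330·0.3670/715) = 0.01803 and √(0.3980·0.6020/919) = 0.01615.
SE(p̂₁ − p̂₂) = √(SE₁² + SE₂²) = √(0.0003250809 + 0.0002608225) = 0.02421, since the two samples are independent.
At 90% confidence z* = 1.645; margin = 1.645 × 0.02421 = 0.03983.
The difference is 0.6330 − 0.3980 = 0.2350, so the interval is 0.2350 ± 0.03983 = (0.195, 0.275).

(0.195, 0.275)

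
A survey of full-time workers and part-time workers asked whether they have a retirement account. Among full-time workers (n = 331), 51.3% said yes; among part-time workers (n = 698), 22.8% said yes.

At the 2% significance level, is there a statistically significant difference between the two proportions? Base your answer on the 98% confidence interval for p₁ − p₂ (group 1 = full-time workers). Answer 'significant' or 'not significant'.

significant

The two standard errors are √(0.5130×0.4870/331) = 0.02747 and √(0.2280×0.7720/698) = 0.01588.
Because the samples are independent, SE_diff = √(0.02747² + 0.01588²) = 0.03173.
Using z* = 2.326 for 98%, ME = 2.326 × 0.03173 = 0.07380.
p̂₁ − p̂₂ = 0.2850; interval 0.2850 ± 0.07380 gives (0.21120, 0.35880).
The interval (0.21120, 0.35880) does not contain 0, so the difference is significant.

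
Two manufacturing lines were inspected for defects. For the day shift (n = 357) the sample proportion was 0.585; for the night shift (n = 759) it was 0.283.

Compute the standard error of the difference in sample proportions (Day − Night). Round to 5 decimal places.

Each SE is √(p̂(1−p̂)/n): √(0.5850·0.4150/357) = 0.02608 and √(0.2830·0.7170/759) = 0.01635.
SE(p̂₁ − p̂₂) = √(SE₁² + SE₂²) = √(0.0006801664 + 0.0002673225) = 0.03078, since the two samples are independent.

0.03078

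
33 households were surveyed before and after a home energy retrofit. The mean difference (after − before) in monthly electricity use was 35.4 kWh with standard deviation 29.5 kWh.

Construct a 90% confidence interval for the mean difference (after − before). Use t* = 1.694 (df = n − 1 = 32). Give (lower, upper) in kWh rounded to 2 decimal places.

Paired design: SE = s_d/√n = 29.5/√33 = 5.1353.
t* = 1.694; margin of error = 1.694 × 5.1353 = 8.6992.
35.4 ± 8.6992 → (26.70, 44.10).

(26.70, 44.10)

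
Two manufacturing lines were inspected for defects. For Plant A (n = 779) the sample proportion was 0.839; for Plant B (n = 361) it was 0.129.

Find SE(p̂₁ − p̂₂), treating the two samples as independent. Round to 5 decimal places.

0.02201

Each SE is √(p̂(1−p̂)/n): √(0.8390·0.1610/779) = 0.01317 and √(0.1290·0.8710/361) = 0.01764.
SE(p̂₁ − p̂₂) = √(SE₁² + SE₂²) = √(0.0001734489 + 0.0003111696) = 0.02201, since the two samples are independent.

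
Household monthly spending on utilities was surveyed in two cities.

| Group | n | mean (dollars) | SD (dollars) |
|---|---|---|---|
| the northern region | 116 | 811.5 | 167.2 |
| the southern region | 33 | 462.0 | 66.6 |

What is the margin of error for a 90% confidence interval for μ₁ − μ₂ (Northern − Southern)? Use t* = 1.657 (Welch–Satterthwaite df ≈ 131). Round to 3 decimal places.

32.105

SE₁ = s₁/√n₁ = 167.2/√116 = 15.5241; SE₂ = 66.6/√33 = 11.5936.
Independent samples, unequal variances: SE_diff = √(SE₁² + SE₂²) = √(240.99768081 + 134.41156096) = 19.3755.
t* = 1.657, so margin of error = 1.657 × 19.3755 = 32.1052.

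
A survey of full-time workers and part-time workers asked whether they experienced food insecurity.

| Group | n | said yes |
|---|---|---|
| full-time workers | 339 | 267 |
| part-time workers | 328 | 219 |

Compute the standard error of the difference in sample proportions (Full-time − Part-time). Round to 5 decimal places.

p̂₁ = 267/339 = 0.7876 and p̂₂ = 219/328 = 0.6677.
SE₁ = √(p̂₁(1−p̂₁)/n₁) = √(0.7876·0.2124/339) = 0.02221; SE₂ = √(0.6677·0.3323/328) = 0.02601.
Independent samples: SE of the difference = √(SE₁² + SE₂²) = √(0.0004932841 + 0.0006765201) = 0.03420.

0.03420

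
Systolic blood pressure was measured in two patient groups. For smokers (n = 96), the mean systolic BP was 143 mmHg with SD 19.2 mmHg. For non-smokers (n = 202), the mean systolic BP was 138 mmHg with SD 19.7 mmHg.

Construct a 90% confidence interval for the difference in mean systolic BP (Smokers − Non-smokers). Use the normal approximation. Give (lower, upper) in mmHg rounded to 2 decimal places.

Standard errors of each mean: 19.2/√96 = 1.9596 and 19.7/√202 = 1.3861.
SE(x̄₁ − x̄₂) = √(1.9596² + 1.3861²) = 2.4003 for independent samples with unequal variances.
With z* = 1.645, the margin is 1.645 × 2.4003 = 3.9485.
x̄₁ − x̄₂ = 143 − 138 = 5.0000; the interval is 5.0000 ± 3.9485 = (1.05, 8.95).

(1.05, 8.95)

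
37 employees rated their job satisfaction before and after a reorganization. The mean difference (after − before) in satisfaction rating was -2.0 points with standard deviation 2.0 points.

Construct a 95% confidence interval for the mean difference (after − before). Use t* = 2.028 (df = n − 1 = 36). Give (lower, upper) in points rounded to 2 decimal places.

Paired design: SE = s_d/√n = 2.0/√37 = 0.3288.
t* = 2.028; margin of error = 2.028 × 0.3288 = 0.6668.
-2.0 ± 0.6668 → (-2.67, -1.33).

(-2.67, -1.33)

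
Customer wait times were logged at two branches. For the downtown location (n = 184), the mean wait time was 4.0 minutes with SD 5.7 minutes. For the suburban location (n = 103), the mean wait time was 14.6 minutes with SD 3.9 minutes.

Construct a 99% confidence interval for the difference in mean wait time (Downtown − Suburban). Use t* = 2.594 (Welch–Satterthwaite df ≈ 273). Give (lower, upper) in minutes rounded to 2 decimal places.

(-12.08, -9.12)

Per-group SEs: s₁/√n₁ = 5.7/√184 = 0.4202, s₂/√n₂ = 3.9/√103 = 0.3843.
Unpooled SE of the difference: √(0.17656804 + 0.14768649) = 0.5694.
Margin of error = t* · SE = 2.594 × 0.5694 = 1.4770.
x̄₁ − x̄₂ = 4.0 − 14.6 = -10.6000.
CI: -10.6000 ± 1.4770 = (-12.08, -9.12).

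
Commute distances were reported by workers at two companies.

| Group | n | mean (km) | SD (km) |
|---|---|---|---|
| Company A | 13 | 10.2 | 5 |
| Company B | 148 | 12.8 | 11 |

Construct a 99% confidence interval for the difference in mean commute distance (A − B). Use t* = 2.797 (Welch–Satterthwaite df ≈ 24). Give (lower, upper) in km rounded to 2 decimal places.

(-7.23, 2.03)

Per-group SEs: s₁/√n₁ = 5/√13 = 1.3868, s₂/√n₂ = 11/√148 = 0.9042.
Unpooled SE of the difference: √(1.92321424 + 0.81757764) = 1.6555.
Margin of error = t* · SE = 2.797 × 1.6555 = 4.6304.
x̄₁ − x̄₂ = 10.2 − 12.8 = -2.6000.
CI: -2.6000 ± 4.6304 = (-7.23, 2.03).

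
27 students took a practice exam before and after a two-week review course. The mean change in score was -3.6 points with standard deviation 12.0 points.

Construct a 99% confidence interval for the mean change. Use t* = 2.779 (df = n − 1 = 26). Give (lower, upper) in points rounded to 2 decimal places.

(-10.02, 2.82)

This is a matched-pairs design, so SE = s_d/√n = 12.0/√27 = 2.3094.
Margin = 2.779 × 2.3094 = 6.4178; the interval is -3.6 ± 6.4178 = (-10.02, 2.82).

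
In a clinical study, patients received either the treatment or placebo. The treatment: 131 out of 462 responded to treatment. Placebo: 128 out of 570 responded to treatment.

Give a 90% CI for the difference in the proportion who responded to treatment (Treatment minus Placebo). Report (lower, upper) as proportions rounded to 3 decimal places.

(0.014, 0.104)

Sample proportions: 131/462 = 0.2835, 128/570 = 0.2246.
Each SE is √(p̂(1−p̂)/n): √(0.2835·0.7165/462) = 0.02097 and √(0.2246·0.7754/570) = 0.01748.
SE(p̂₁ − p̂₂) = √(SE₁² + SE₂²) = √(0.0004397409 + 0.0003055504) = 0.02730, since the two samples are independent.
At 90% confidence z* = 1.645; margin = 1.645 × 0.02730 = 0.04491.
The difference is 0.2835 − 0.2246 = 0.0589, so the interval is 0.0589 ± 0.04491 = (0.014, 0.104).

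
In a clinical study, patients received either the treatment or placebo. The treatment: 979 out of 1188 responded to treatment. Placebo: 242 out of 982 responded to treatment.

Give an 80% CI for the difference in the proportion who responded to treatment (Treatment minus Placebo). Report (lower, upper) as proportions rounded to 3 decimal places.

(0.555, 0.600)

p̂₁ = 979/1188 = 0.8241 and p̂₂ = 242/982 = 0.2464.
SE₁ = √(p̂₁(1−p̂₁)/n₁) = √(0.8241·0.1759/1188) = 0.01105; SE₂ = √(0.2464·0.7536/982) = 0.01375.
Independent samples: SE of the difference = √(SE₁² + SE₂²) = √(0.0001221025 + 0.0001890625) = 0.01764.
z* for 80% confidence is 1.282, so the margin of error is 1.282 × 0.01764 = 0.02261.
Point estimate p̂₁ − p̂₂ = 0.8241 − 0.2464 = 0.5777.
0.5777 ± 0.02261 → (0.555, 0.600).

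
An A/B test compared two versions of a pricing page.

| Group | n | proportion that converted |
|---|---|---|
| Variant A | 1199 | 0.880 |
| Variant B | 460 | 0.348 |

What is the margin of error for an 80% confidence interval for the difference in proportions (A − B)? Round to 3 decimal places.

SE₁ = √(p̂₁(1−p̂₁)/n₁) = √(0.8800·0.1200/1199) = 0.00938; SE₂ = √(0.3480·0.6520/460) = 0.02221.
Independent samples: SE of the difference = √(SE₁² + SE₂²) = √(0.0000879844 + 0.0004932841) = 0.02411.
z* for 80% confidence is 1.282, so the margin of error is 1.282 × 0.02411 = 0.03091.

0.031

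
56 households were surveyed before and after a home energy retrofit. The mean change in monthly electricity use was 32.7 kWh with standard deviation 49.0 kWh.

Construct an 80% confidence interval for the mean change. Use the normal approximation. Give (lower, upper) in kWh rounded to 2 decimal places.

Paired design: SE = s_d/√n = 49.0/√56 = 6.5479.
z* = 1.282; margin of error = 1.282 × 6.5479 = 8.3944.
32.7 ± 8.3944 → (24.31, 41.09).

(24.31, 41.09)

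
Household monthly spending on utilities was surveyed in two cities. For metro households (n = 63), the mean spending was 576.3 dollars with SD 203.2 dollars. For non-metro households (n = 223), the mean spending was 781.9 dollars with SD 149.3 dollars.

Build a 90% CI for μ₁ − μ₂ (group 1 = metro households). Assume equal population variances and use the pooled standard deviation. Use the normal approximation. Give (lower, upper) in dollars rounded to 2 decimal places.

s_p = √[((n₁−1)s₁² + (n₂−1)s₂²)/(n₁+n₂−2)] = √[(62·203.2² + 222·149.3²)/284] = 162.5987.
SE = 162.5987·√(1/63 + 1/223) = 23.1994.
With z* = 1.645, margin = 1.645 × 23.1994 = 38.1630.
x̄₁ − x̄₂ = 576.3 − 781.9 = -205.6000; interval -205.6000 ± 38.1630 = (-243.76, -167.44).

(-243.76, -167.44)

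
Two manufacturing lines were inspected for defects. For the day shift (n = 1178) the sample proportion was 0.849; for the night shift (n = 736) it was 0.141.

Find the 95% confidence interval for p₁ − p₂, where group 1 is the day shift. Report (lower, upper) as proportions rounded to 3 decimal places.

Each SE is √(p̂(1−p̂)/n): √(0.8490·0.1510/1178) = 0.01043 and √(0.1410·0.8590/736) = 0.01283.
SE(p̂₁ − p̂₂) = √(SE₁² + SE₂²) = √(0.0001087849 + 0.0001646089) = 0.01653, since the two samples are independent.
At 95% confidence z* = 1.960; margin = 1.960 × 0.01653 = 0.03240.
The difference is 0.8490 − 0.1410 = 0.7080, so the interval is 0.7080 ± 0.03240 = (0.676, 0.740).

(0.676, 0.740)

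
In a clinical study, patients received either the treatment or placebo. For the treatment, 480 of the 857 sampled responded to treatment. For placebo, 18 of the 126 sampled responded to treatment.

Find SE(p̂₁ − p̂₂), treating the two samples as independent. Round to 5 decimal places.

p̂₁ = 480/857 = 0.5601 and p̂₂ = 18/126 = 0.1429.
SE₁ = √(p̂₁(1−p̂₁)/n₁) = √(0.5601·0.4399/857) = 0.01696; SE₂ = √(0.1429·0.8571/126) = 0.03118.
Independent samples: SE of the difference = √(SE₁² + SE₂²) = √(0.0002876416 + 0.0009721924) = 0.03549.

0.03549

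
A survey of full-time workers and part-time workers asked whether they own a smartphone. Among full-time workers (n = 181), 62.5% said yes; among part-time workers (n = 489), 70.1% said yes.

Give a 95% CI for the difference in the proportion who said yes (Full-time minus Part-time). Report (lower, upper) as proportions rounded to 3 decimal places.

Each SE is √(p̂(1−p̂)/n): √(0.6250·0.3750/181) = 0.03598 and √(0.7010·0.2990/489) = 0.02070.
SE(p̂₁ − p̂₂) = √(SE₁² + SE₂²) = √(0.0012945604 + 0.00042849) = 0.04151, since the two samples are independent.
At 95% confidence z* = 1.960; margin = 1.960 × 0.04151 = 0.08136.
The difference is 0.6250 − 0.7010 = -0.0760, so the interval is -0.0760 ± 0.08136 = (-0.157, 0.005).

(-0.157, 0.005)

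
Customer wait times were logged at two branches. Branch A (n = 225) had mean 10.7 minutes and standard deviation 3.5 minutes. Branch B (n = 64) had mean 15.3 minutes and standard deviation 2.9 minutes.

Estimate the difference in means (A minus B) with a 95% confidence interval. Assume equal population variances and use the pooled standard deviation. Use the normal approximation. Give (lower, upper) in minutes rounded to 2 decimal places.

(-5.54, -3.66)

Pooled variance s_p² = [224·3.5² + 63·2.9²] / (225+64−2) = 11.4071, so s_p = 3.3774.
SE_diff = s_p·√(1/n₁ + 1/n₂) = 3.3774·√(1/225 + 1/64) = 0.4785.
z* = 1.960; margin = 1.960 × 0.4785 = 0.9379.
Difference = 10.7 − 15.3 = -4.6000.
-4.6000 ± 0.9379 → (-5.54, -3.66).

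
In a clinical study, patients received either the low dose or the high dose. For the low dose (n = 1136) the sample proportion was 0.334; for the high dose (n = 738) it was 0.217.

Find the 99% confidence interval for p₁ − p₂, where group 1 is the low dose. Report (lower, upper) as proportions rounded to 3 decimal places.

The two standard errors are √(0.3340×0.6660/1136) = 0.01399 and √(0.2170×0.7830/738) = 0.01517.
Because the samples are independent, SE_diff = √(0.01399² + 0.01517²) = 0.02064.
Using z* = 2.576 for 99%, ME = 2.576 × 0.02064 = 0.05317.
p̂₁ − p̂₂ = 0.1170; interval 0.1170 ± 0.05317 gives (0.064, 0.170).

(0.064, 0.170)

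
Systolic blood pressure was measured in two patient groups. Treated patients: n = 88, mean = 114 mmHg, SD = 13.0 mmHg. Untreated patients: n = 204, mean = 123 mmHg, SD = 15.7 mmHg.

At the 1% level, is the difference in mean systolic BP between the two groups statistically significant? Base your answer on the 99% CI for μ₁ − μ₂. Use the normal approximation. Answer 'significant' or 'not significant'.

Standard errors of each mean: 13.0/√88 = 1.3858 and 15.7/√204 = 1.0992.
SE(x̄₁ − x̄₂) = √(1.3858² + 1.0992²) = 1.7688 for independent samples with unequal variances.
With z* = 2.576, the margin is 2.576 × 1.7688 = 4.5564.
x̄₁ − x̄₂ = 114 − 123 = -9.0000; the interval is -9.0000 ± 4.5564 = (-13.5564, -4.4436).
The interval (-13.5564, -4.4436) does not contain 0, so the difference is significant.

significant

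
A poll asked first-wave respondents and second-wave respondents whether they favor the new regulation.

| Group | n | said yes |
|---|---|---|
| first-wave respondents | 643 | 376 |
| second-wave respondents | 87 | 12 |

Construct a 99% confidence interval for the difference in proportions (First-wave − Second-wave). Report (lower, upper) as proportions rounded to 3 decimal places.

Sample proportions: 376/643 = 0.5848, 12/87 = 0.1379.
Each SE is √(p̂(1−p̂)/n): √(0.5848·0.4152/643) = 0.01943 and √(0.1379·0.8621/87) = 0.03697.
SE(p̂₁ − p̂₂) = √(SE₁² + SE₂²) = √(0.0003775249 + 0.0013667809) = 0.04176, since the two samples are independent.
At 99% confidence z* = 2.576; margin = 2.576 × 0.04176 = 0.10757.
The difference is 0.5848 − 0.1379 = 0.4469, so the interval is 0.4469 ± 0.10757 = (0.339, 0.554).

(0.339, 0.554)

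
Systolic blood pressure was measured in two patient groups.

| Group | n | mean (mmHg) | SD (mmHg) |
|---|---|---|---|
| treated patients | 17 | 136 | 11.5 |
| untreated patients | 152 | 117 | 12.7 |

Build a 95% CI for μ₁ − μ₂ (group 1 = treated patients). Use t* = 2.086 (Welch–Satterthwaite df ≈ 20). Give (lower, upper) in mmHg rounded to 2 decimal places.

Standard errors of each mean: 11.5/√17 = 2.7892 and 12.7/√152 = 1.0301.
SE(x̄₁ − x̄₂) = √(2.7892² + 1.0301²) = 2.9733 for independent samples with unequal variances.
With t* = 2.086, the margin is 2.086 × 2.9733 = 6.2023.
x̄₁ − x̄₂ = 136 − 117 = 19.0000; the interval is 19.0000 ± 6.2023 = (12.80, 25.20).

(12.80, 25.20)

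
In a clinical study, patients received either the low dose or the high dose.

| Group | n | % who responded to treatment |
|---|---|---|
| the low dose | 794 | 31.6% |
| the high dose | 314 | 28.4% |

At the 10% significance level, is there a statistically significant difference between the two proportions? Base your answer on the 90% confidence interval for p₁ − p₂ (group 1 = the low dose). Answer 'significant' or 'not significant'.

SE₁ = √(p̂₁(1−p̂₁)/n₁) = √(0.3160·0.6840/794) = 0.01650; SE₂ = √(0.2840·0.7160/314) = 0.02545.
Independent samples: SE of the difference = √(SE₁² + SE₂²) = √(0.00027225 + 0.0006477025) = 0.03033.
z* for 90% confidence is 1.645, so the margin of error is 1.645 × 0.03033 = 0.04989.
Point estimate p̂₁ − p̂₂ = 0.3160 − 0.2840 = 0.0320.
0.0320 ± 0.04989 → (-0.01789, 0.08189).
The interval (-0.01789, 0.08189) contains 0, so the difference is not significant.

not significant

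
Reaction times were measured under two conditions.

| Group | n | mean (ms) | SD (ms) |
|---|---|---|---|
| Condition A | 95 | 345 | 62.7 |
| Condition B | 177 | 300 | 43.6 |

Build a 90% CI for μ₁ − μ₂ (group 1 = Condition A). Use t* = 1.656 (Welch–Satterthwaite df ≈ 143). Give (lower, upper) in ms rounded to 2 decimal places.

(33.04, 56.96)

Per-group SEs: s₁/√n₁ = 62.7/√95 = 6.4329, s₂/√n₂ = 43.6/√177 = 3.2772.
Unpooled SE of the difference: √(41.38220241 + 10.74003984) = 7.2196.
Margin of error = t* · SE = 1.656 × 7.2196 = 11.9557.
x̄₁ − x̄₂ = 345 − 300 = 45.0000.
CI: 45.0000 ± 11.9557 = (33.04, 56.96).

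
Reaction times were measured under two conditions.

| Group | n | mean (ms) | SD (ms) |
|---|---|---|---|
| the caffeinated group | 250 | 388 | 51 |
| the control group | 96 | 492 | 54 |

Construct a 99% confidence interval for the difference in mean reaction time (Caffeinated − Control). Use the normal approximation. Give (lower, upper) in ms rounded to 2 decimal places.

(-120.45, -87.55)

Per-group SEs: s₁/√n₁ = 51/√250 = 3.2255, s₂/√n₂ = 54/√96 = 5.5114.
Unpooled SE of the difference: √(10.40385025 + 30.37552996) = 6.3859.
Margin of error = z* · SE = 2.576 × 6.3859 = 16.4501.
x̄₁ − x̄₂ = 388 − 492 = -104.0000.
CI: -104.0000 ± 16.4501 = (-120.45, -87.55).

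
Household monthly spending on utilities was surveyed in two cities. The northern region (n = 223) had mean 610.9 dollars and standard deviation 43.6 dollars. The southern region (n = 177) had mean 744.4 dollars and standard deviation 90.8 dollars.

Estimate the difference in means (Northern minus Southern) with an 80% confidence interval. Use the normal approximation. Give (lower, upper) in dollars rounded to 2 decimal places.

Standard errors of each mean: 43.6/√223 = 2.9197 and 90.8/√177 = 6.8249.
SE(x̄₁ − x̄₂) = √(2.9197² + 6.8249²) = 7.4232 for independent samples with unequal variances.
With z* = 1.282, the margin is 1.282 × 7.4232 = 9.5165.
x̄₁ − x̄₂ = 610.9 − 744.4 = -133.5000; the interval is -133.5000 ± 9.5165 = (-143.02, -123.98).

(-143.02, -123.98)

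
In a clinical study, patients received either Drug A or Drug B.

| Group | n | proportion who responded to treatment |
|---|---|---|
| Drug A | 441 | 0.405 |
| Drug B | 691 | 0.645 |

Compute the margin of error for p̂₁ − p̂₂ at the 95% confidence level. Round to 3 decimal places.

0.058

The two standard errors are √(0.4050×0.5950/441) = 0.02338 and √(0.6450×0.3550/691) = 0.01820.
Because the samples are independent, SE_diff = √(0.02338² + 0.01820²) = 0.02963.
Using z* = 1.960 for 95%, ME = 1.960 × 0.02963 = 0.05807.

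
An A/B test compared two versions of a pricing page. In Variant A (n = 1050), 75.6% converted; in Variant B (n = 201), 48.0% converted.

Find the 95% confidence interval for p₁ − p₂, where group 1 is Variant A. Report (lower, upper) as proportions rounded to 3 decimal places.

(0.202, 0.350)

The two standard errors are √(0.7560×0.2440/1050) = 0.01325 and √(0.4800×0.5200/201) = 0.03524.
Because the samples are independent, SE_diff = √(0.01325² + 0.03524²) = 0.03765.
Using z* = 1.960 for 95%, ME = 1.960 × 0.03765 = 0.07379.
p̂₁ − p̂₂ = 0.2760; interval 0.2760 ± 0.07379 gives (0.202, 0.350).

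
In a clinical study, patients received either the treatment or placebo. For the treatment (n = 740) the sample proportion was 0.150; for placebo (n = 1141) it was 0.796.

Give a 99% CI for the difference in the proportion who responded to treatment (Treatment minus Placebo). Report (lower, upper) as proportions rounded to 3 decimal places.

(-0.692, -0.600)

The two standard errors are √(0.1500×0.8500/740) = 0.01313 and √(0.7960×0.2040/1141) = 0.01193.
Because the samples are independent, SE_diff = √(0.01313² + 0.01193²) = 0.01774.
Using z* = 2.576 for 99%, ME = 2.576 × 0.01774 = 0.04570.
p̂₁ − p̂₂ = -0.6460; interval -0.6460 ± 0.04570 gives (-0.692, -0.600).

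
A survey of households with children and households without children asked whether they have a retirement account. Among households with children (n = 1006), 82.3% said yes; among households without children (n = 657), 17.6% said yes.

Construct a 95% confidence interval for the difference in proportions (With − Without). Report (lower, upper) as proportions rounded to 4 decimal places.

(0.6095, 0.6845)

SE₁ = √(p̂₁(1−p̂₁)/n₁) = √(0.8230·0.1770/1006) = 0.01203; SE₂ = √(0.1760·0.8240/657) = 0.01486.
Independent samples: SE of the difference = √(SE₁² + SE₂²) = √(0.0001447209 + 0.0002208196) = 0.01912.
z* for 95% confidence is 1.960, so the margin of error is 1.960 × 0.01912 = 0.03748.
Point estimate p̂₁ − p̂₂ = 0.8230 − 0.1760 = 0.6470.
0.6470 ± 0.03748 → (0.6095, 0.6845).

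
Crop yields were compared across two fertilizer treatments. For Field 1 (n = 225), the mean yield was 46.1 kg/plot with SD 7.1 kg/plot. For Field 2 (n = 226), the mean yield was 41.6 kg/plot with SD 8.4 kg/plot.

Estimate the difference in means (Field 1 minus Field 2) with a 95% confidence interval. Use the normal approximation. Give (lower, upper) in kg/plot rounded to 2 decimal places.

(3.06, 5.94)

Per-group SEs: s₁/√n₁ = 7.1/√225 = 0.4733, s₂/√n₂ = 8.4/√226 = 0.5588.
Unpooled SE of the difference: √(0.22401289 + 0.31225744) = 0.7323.
Margin of error = z* · SE = 1.960 × 0.7323 = 1.4353.
x̄₁ − x̄₂ = 46.1 − 41.6 = 4.5000.
CI: 4.5000 ± 1.4353 = (3.06, 5.94).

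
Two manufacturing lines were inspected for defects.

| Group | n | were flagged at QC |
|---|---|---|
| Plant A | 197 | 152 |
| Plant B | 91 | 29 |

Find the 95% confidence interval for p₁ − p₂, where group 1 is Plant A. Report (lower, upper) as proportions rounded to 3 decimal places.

(0.341, 0.565)

First, p̂₁ = 152/197 = 0.7716; p̂₂ = 29/91 = 0.3187.
The two standard errors are √(0.7716×0.2284/197) = 0.02991 and √(0.3187×0.6813/91) = 0.04885.
Because the samples are independent, SE_diff = √(0.02991² + 0.04885²) = 0.05728.
Using z* = 1.960 for 95%, ME = 1.960 × 0.05728 = 0.11227.
p̂₁ − p̂₂ = 0.4529; interval 0.4529 ± 0.11227 gives (0.341, 0.565).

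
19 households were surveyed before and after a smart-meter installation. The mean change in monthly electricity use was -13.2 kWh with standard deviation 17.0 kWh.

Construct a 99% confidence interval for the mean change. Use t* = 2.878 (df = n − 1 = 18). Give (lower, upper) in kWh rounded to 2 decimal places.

This is a matched-pairs design, so SE = s_d/√n = 17.0/√19 = 3.9001.
Margin = 2.878 × 3.9001 = 11.2245; the interval is -13.2 ± 11.2245 = (-24.42, -1.98).

(-24.42, -1.98)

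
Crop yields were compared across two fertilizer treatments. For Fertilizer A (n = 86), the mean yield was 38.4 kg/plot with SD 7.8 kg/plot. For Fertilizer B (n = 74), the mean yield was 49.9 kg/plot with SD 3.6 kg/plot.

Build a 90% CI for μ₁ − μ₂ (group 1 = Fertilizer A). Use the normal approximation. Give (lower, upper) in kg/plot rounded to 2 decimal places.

(-13.05, -9.95)

Standard errors of each mean: 7.8/√86 = 0.8411 and 3.6/√74 = 0.4185.
SE(x̄₁ − x̄₂) = √(0.8411² + 0.4185²) = 0.9395 for independent samples with unequal variances.
With z* = 1.645, the margin is 1.645 × 0.9395 = 1.5455.
x̄₁ − x̄₂ = 38.4 − 49.9 = -11.5000; the interval is -11.5000 ± 1.5455 = (-13.05, -9.95).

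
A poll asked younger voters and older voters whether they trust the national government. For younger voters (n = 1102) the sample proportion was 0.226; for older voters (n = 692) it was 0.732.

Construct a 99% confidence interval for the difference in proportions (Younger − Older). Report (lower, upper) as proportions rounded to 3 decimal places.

(-0.560, -0.452)

Each SE is √(p̂(1−p̂)/n): √(0.2260·0.7740/1102) = 0.01260 and √(0.7320·0.2680/692) = 0.01684.
SE(p̂₁ − p̂₂) = √(SE₁² + SE₂²) = √(0.00015876 + 0.0002835856) = 0.02103, since the two samples are independent.
At 99% confidence z* = 2.576; margin = 2.576 × 0.02103 = 0.05417.
The difference is 0.2260 − 0.7320 = -0.5060, so the interval is -0.5060 ± 0.05417 = (-0.560, -0.452).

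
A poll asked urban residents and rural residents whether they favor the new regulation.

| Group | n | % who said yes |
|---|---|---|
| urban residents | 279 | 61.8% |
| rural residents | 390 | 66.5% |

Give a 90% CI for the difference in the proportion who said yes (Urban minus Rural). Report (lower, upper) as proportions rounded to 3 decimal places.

The two standard errors are √(0.6180×0.3820/279) = 0.02909 and √(0.6650×0.3350/390) = 0.02390.
Because the samples are independent, SE_diff = √(0.02909² + 0.02390²) = 0.03765.
Using z* = 1.645 for 90%, ME = 1.645 × 0.03765 = 0.06193.
p̂₁ − p̂₂ = -0.0470; interval -0.0470 ± 0.06193 gives (-0.109, 0.015).

(-0.109, 0.015)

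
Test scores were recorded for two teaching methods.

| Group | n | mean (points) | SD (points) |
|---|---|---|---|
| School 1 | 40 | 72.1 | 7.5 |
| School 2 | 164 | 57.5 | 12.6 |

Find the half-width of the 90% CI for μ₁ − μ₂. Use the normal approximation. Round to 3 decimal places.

SE₁ = s₁/√n₁ = 7.5/√40 = 1.1859; SE₂ = 12.6/√164 = 0.9839.
Independent samples, unequal variances: SE_diff = √(SE₁² + SE₂²) = √(1.40635881 + 0.96805921) = 1.5409.
z* = 1.645, so margin of error = 1.645 × 1.5409 = 2.5348.

2.535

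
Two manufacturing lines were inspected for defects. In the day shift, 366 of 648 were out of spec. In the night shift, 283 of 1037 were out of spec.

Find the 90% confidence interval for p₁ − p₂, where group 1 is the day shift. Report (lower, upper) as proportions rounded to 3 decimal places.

(0.253, 0.331)

First, p̂₁ = 366/648 = 0.5648; p̂₂ = 283/1037 = 0.2729.
The two standard errors are √(0.5648×0.4352/648) = 0.01948 and √(0.2729×0.7271/1037) = 0.01383.
Because the samples are independent, SE_diff = √(0.01948² + 0.01383²) = 0.02389.
Using z* = 1.645 for 90%, ME = 1.645 × 0.02389 = 0.03930.
p̂₁ − p̂₂ = 0.2919; interval 0.2919 ± 0.03930 gives (0.253, 0.331).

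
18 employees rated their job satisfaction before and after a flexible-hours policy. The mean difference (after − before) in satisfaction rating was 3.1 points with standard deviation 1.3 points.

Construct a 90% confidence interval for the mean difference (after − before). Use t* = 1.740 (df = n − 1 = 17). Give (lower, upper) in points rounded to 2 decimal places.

(2.57, 3.63)

Paired design: SE = s_d/√n = 1.3/√18 = 0.3064.
t* = 1.740; margin of error = 1.740 × 0.3064 = 0.5331.
3.1 ± 0.5331 → (2.57, 3.63).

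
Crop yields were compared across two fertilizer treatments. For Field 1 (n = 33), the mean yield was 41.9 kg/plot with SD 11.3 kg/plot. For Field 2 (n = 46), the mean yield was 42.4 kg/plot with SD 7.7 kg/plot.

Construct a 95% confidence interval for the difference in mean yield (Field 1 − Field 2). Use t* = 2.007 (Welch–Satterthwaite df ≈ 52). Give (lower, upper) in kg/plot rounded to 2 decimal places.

(-5.06, 4.06)

SE₁ = s₁/√n₁ = 11.3/√33 = 1.9671; SE₂ = 7.7/√46 = 1.1353.
Independent samples, unequal variances: SE_diff = √(SE₁² + SE₂²) = √(3.86948241 + 1.28890609) = 2.2712.
t* = 2.007, so margin of error = 2.007 × 2.2712 = 4.5583.
Difference in means = 41.9 − 42.4 = -0.5000.
-0.5000 ± 4.5583 → (-5.06, 4.06).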